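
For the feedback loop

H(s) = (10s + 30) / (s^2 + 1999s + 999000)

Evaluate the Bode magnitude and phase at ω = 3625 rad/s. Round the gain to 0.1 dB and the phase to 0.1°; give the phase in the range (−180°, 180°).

Substitute s = j3625:
Numerator: 10(j3625) + 30 = 30 + j36250
Denominator: (j3625)^2 + 1999(j3625) + 999000 = -12141625 + j7246375
|N| = √(30² + 36250²) ≈ 36250, ∠N ≈ 89.95°
|D| = √(12141625² + 7246375²) ≈ 1.414e+07, ∠D ≈ 149.17°
|H| = 36250 / 1.414e+07 ≈ 0.0025636
Gain = 20 log₁₀(0.0025636) ≈ -51.82 dB
∠H = 89.95° − 149.17° = -59.22°

-51.8 dB, -59.2°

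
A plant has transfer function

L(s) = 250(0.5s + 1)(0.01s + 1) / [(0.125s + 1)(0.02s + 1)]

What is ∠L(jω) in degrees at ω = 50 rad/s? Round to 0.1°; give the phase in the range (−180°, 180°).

-11.6°

At ω = 50 rad/s:
zero (1 + j50·0.5) = 1 + j25 → |·| ≈ 25.02, ∠ ≈ 87.71°
zero (1 + j50·0.01) = 1 + j0.5 → |·| ≈ 1.118, ∠ ≈ 26.57°
pole (1 + j50·0.125) = 1 + j6.25 → |·| ≈ 6.3295, ∠ ≈ 80.91°
pole (1 + j50·0.02) = 1 + j1 → |·| ≈ 1.4142, ∠ ≈ 45.00°
∠L = (87.71° + 26.57°) − (80.91° + 45.00°) = -11.63°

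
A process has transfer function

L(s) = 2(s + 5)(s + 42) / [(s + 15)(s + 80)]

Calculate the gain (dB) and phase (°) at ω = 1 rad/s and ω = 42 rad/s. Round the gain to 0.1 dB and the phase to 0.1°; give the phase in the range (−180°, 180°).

ω = 1: -9.0 dB, 8.1°; ω = 42: 1.9 dB, 30.2°

At s = jω = j1:
zero (s+5): 5 + j1 → |·| = √(5²+1²) = √26 ≈ 5.099, ∠ = arctan(1/5) ≈ 11.31°
zero (s+42): 42 + j1 → |·| = √(42²+1²) = √1765 ≈ 42.012, ∠ = arctan(1/42) ≈ 1.36°
pole (s+15): 15 + j1 → |·| = √(15²+1²) = √226 ≈ 15.033, ∠ = arctan(1/15) ≈ 3.81°
pole (s+80): 80 + j1 → |·| = √(80²+1²) = √6401 ≈ 80.006, ∠ = arctan(1/80) ≈ 0.72°
|L| = 2 · 214.22 / 1202.7 ≈ 0.35623
Gain = 20 log₁₀(0.35623) ≈ -8.97 dB
∠L = 12.67° − 4.53° = 8.14°

At s = jω = j42:
zero (s+5): 5 + j42 → |·| = √(5²+42²) = √1789 ≈ 42.297, ∠ = arctan(42/5) ≈ 83.21°
zero (s+42): 42 + j42 → |·| = √(42²+42²) = √3528 ≈ 59.397, ∠ = arctan(42/42) ≈ 45.00°
pole (s+15): 15 + j42 → |·| = √(15²+42²) = √1989 ≈ 44.598, ∠ = arctan(42/15) ≈ 70.35°
pole (s+80): 80 + j42 → |·| = √(80²+42²) = √8164 ≈ 90.355, ∠ = arctan(42/80) ≈ 27.70°
|L| = 2 · 2512.3 / 4029.7 ≈ 1.2469
Gain = 20 log₁₀(1.2469) ≈ 1.92 dB
∠L = 128.21° − 98.05° = 30.16°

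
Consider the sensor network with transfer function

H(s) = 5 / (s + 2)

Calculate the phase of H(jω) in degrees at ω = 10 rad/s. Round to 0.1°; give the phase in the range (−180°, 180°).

Substitute s = j10:
Numerator: 5 = 5 + j0
Denominator: (j10) + 2 = 2 + j10
|N| = √(5² + 0²) ≈ 5, ∠N ≈ 0.00°
|D| = √(2² + 10²) ≈ 10.198, ∠D ≈ 78.69°
∠H = 0.00° − 78.69° = -78.69°

-78.7°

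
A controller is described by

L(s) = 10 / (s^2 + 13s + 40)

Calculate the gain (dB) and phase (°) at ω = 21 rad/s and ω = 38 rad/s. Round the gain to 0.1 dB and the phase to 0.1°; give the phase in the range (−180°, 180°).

ω = 21: -33.7 dB, -145.8°; ω = 38: -43.5 dB, -160.6°

Substitute s = j21:
Numerator: 10 = 10 + j0
Denominator: (j21)^2 + 13(j21) + 40 = -401 + j273
|N| = √(10² + 0²) ≈ 10, ∠N ≈ 0.00°
|D| = √(401² + 273²) ≈ 485.11, ∠D ≈ 145.75°
|L| = 10 / 485.11 ≈ 0.020614
Gain = 20 log₁₀(0.020614) ≈ -33.72 dB
∠L = 0.00° − 145.75° = -145.75°

Substitute s = j38:
Numerator: 10 = 10 + j0
Denominator: (j38)^2 + 13(j38) + 40 = -1404 + j494
|N| = √(10² + 0²) ≈ 10, ∠N ≈ 0.00°
|D| = √(1404² + 494²) ≈ 1488.4, ∠D ≈ 160.62°
|L| = 10 / 1488.4 ≈ 0.0067186
Gain = 20 log₁₀(0.0067186) ≈ -43.45 dB
∠L = 0.00° − 160.62° = -160.62°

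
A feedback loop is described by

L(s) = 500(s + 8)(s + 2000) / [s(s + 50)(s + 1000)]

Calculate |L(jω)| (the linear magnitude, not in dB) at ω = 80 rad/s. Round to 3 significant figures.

At s = jω = j80:
zero (s+8): 8 + j80 → |·| = √(8²+80²) = √6464 ≈ 80.399, ∠ = arctan(80/8) ≈ 84.29°
zero (s+2000): 2000 + j80 → |·| = √(2000²+80²) = √4006400 ≈ 2001.6, ∠ = arctan(80/2000) ≈ 2.29°
pole (s+50): 50 + j80 → |·| = √(50²+80²) = √8900 ≈ 94.34, ∠ = arctan(80/50) ≈ 57.99°
pole (s+1000): 1000 + j80 → |·| = √(1000²+80²) = √1006400 ≈ 1003.2, ∠ = arctan(80/1000) ≈ 4.57°
pole at origin: |s| = 80, ∠ = 90.00° (in denominator)
|L| = 500 · 1.6093e+05 / 7.5714e+06 ≈ 10.627

10.6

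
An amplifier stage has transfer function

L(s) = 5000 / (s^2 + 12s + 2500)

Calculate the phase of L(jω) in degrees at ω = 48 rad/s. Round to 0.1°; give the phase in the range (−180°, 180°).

At s = jω = j48:
quadratic: (j48)² + 12·j48 + 2500 = 196 + j576 → |·| ≈ 608.43, ∠ ≈ 71.21°
∠L = 0.00° − 71.21° = -71.21°

-71.2°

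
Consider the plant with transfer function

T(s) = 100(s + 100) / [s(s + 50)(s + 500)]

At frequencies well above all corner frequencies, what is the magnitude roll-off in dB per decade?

-40 dB/decade

Each pole contributes −20 dB/decade at high frequency; each zero contributes +20 dB/decade.
Net: 1 zero(s) − 3 pole(s) → -40 dB/decade.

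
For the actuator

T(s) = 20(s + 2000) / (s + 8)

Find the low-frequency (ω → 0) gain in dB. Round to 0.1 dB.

T(0) = 20·2000 / (8) = 5000
20 log₁₀(5000) ≈ 73.98 dB

74.0 dB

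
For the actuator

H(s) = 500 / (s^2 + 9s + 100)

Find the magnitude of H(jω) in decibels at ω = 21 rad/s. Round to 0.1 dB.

2.2 dB

At s = jω = j21:
quadratic: (j21)² + 9·j21 + 100 = -341 + j189 → |·| ≈ 389.87, ∠ ≈ 151.00°
|H| = 500 / 389.87 ≈ 1.2825
Gain = 20 log₁₀(1.2825) ≈ 2.16 dB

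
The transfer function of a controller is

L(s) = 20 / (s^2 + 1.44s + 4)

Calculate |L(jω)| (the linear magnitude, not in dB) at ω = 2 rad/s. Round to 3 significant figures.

At s = jω = j2:
quadratic: (j2)² + 1.44·j2 + 4 = 0 + j2.88 → |·| ≈ 2.88, ∠ ≈ 90.00°
|L| = 20 / 2.88 ≈ 6.9444

6.94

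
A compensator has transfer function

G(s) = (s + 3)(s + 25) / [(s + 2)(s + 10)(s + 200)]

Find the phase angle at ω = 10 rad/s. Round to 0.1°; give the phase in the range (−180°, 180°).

-31.5°

At s = jω = j10:
zero (s+3): 3 + j10 → |·| = √(3²+10²) = √109 ≈ 10.44, ∠ = arctan(10/3) ≈ 73.30°
zero (s+25): 25 + j10 → |·| = √(25²+10²) = √725 ≈ 26.926, ∠ = arctan(10/25) ≈ 21.80°
pole (s+2): 2 + j10 → |·| = √(2²+10²) = √104 ≈ 10.198, ∠ = arctan(10/2) ≈ 78.69°
pole (s+10): 10 + j10 → |·| = √(10²+10²) = √200 ≈ 14.142, ∠ = arctan(10/10) ≈ 45.00°
pole (s+200): 200 + j10 → |·| = √(200²+10²) = √40100 ≈ 200.25, ∠ = arctan(10/200) ≈ 2.86°
∠G = 95.10° − 126.55° = -31.45°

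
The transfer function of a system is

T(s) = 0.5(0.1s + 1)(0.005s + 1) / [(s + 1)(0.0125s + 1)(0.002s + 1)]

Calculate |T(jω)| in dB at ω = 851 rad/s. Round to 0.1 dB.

At ω = 851 rad/s:
zero (1 + j851·0.1) = 1 + j85.1 → |·| ≈ 85.106, ∠ ≈ 89.33°
zero (1 + j851·0.005) = 1 + j4.255 → |·| ≈ 4.3709, ∠ ≈ 76.77°
pole (1 + j851·1) = 1 + j851 → |·| ≈ 851, ∠ ≈ 89.93°
pole (1 + j851·0.0125) = 1 + j10.6375 → |·| ≈ 10.684, ∠ ≈ 84.63°
pole (1 + j851·0.002) = 1 + j1.702 → |·| ≈ 1.974, ∠ ≈ 59.56°
|T| = 0.5 · 85.106 · 4.3709 / (851 · 10.684 · 1.974) ≈ 0.010363
Gain = 20 log₁₀(0.010363) ≈ -39.69 dB

-39.7 dB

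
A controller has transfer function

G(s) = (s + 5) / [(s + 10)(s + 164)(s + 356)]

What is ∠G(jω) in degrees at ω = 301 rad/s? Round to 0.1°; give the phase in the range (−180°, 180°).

At s = jω = j301:
zero (s+5): 5 + j301 → |·| = √(5²+301²) = √90626 ≈ 301.04, ∠ = arctan(301/5) ≈ 89.05°
pole (s+10): 10 + j301 → |·| = √(10²+301²) = √90701 ≈ 301.17, ∠ = arctan(301/10) ≈ 88.10°
pole (s+164): 164 + j301 → |·| = √(164²+301²) = √117497 ≈ 342.78, ∠ = arctan(301/164) ≈ 61.42°
pole (s+356): 356 + j301 → |·| = √(356²+301²) = √217337 ≈ 466.19, ∠ = arctan(301/356) ≈ 40.21°
∠G = 89.05° − 189.73° = -100.68°

-100.7°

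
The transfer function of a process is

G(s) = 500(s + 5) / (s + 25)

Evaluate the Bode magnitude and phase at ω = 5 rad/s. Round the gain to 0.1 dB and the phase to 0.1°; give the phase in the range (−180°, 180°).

At s = jω = j5:
zero (s+5): 5 + j5 → |·| = √(5²+5²) = √50 ≈ 7.0711, ∠ = arctan(5/5) ≈ 45.00°
pole (s+25): 25 + j5 → |·| = √(25²+5²) = √650 ≈ 25.495, ∠ = arctan(5/25) ≈ 11.31°
|G| = 500 · 7.0711 / 25.495 ≈ 138.68
Gain = 20 log₁₀(138.68) ≈ 42.84 dB
∠G = 45.00° − 11.31° = 33.69°

42.8 dB, 33.7°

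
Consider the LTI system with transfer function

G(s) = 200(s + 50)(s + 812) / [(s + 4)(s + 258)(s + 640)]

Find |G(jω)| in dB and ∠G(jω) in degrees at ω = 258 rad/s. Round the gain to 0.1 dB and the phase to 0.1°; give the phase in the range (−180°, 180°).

-3.2 dB, -59.4°

At s = jω = j258:
zero (s+50): 50 + j258 → |·| = √(50²+258²) = √69064 ≈ 262.8, ∠ = arctan(258/50) ≈ 79.03°
zero (s+812): 812 + j258 → |·| = √(812²+258²) = √725908 ≈ 852, ∠ = arctan(258/812) ≈ 17.63°
pole (s+4): 4 + j258 → |·| = √(4²+258²) = √66580 ≈ 258.03, ∠ = arctan(258/4) ≈ 89.11°
pole (s+258): 258 + j258 → |·| = √(258²+258²) = √133128 ≈ 364.87, ∠ = arctan(258/258) ≈ 45.00°
pole (s+640): 640 + j258 → |·| = √(640²+258²) = √476164 ≈ 690.05, ∠ = arctan(258/640) ≈ 21.96°
|G| = 200 · 2.2391e+05 / 6.4966e+07 ≈ 0.68931
Gain = 20 log₁₀(0.68931) ≈ -3.23 dB
∠G = 96.66° − 156.07° = -59.41°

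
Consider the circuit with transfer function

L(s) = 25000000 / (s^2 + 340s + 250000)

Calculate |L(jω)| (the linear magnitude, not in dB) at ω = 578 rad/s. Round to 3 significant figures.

At s = jω = j578:
quadratic: (j578)² + 340·j578 + 250000 = -84084 + j196520 → |·| ≈ 2.1375e+05, ∠ ≈ 113.16°
|L| = 25000000 / 2.1375e+05 ≈ 116.96

117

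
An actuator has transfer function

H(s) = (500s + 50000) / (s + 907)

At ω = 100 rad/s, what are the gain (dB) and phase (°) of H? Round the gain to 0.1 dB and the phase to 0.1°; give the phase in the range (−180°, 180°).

37.8 dB, 38.7°

Substitute s = j100:
Numerator: 500(j100) + 50000 = 50000 + j50000
Denominator: (j100) + 907 = 907 + j100
|N| = √(50000² + 50000²) ≈ 70711, ∠N ≈ 45.00°
|D| = √(907² + 100²) ≈ 912.5, ∠D ≈ 6.29°
|H| = 70711 / 912.5 ≈ 77.492
Gain = 20 log₁₀(77.492) ≈ 37.79 dB
∠H = 45.00° − 6.29° = 38.71°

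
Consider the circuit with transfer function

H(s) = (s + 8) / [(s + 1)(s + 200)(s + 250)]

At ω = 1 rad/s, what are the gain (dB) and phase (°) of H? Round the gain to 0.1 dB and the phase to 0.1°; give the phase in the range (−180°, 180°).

At s = jω = j1:
zero (s+8): 8 + j1 → |·| = √(8²+1²) = √65 ≈ 8.0623, ∠ = arctan(1/8) ≈ 7.13°
pole (s+1): 1 + j1 → |·| = √(1²+1²) = √2 ≈ 1.4142, ∠ = arctan(1/1) ≈ 45.00°
pole (s+200): 200 + j1 → |·| = √(200²+1²) = √40001 ≈ 200, ∠ = arctan(1/200) ≈ 0.29°
pole (s+250): 250 + j1 → |·| = √(250²+1²) = √62501 ≈ 250, ∠ = arctan(1/250) ≈ 0.23°
|H| = 1 · 8.0623 / 70710 ≈ 0.00011402
Gain = 20 log₁₀(0.00011402) ≈ -78.86 dB
∠H = 7.13° − 45.52° = -38.39°

-78.9 dB, -38.4°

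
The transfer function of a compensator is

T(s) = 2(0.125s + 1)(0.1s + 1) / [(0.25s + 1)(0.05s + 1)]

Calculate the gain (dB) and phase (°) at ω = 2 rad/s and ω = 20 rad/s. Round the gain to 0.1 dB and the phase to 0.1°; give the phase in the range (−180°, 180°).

At ω = 2 rad/s:
zero (1 + j2·0.125) = 1 + j0.25 → |·| ≈ 1.0308, ∠ ≈ 14.04°
zero (1 + j2·0.1) = 1 + j0.2 → |·| ≈ 1.0198, ∠ ≈ 11.31°
pole (1 + j2·0.25) = 1 + j0.5 → |·| ≈ 1.118, ∠ ≈ 26.57°
pole (1 + j2·0.05) = 1 + j0.1 → |·| ≈ 1.005, ∠ ≈ 5.71°
|T| = 2 · 1.0308 · 1.0198 / (1.118 · 1.005) ≈ 1.8712
Gain = 20 log₁₀(1.8712) ≈ 5.44 dB
∠T = (14.04° + 11.31°) − (26.57° + 5.71°) = -6.93°

At ω = 20 rad/s:
zero (1 + j20·0.125) = 1 + j2.5 → |·| ≈ 2.6926, ∠ ≈ 68.20°
zero (1 + j20·0.1) = 1 + j2 → |·| ≈ 2.2361, ∠ ≈ 63.43°
pole (1 + j20·0.25) = 1 + j5 → |·| ≈ 5.099, ∠ ≈ 78.69°
pole (1 + j20·0.05) = 1 + j1 → |·| ≈ 1.4142, ∠ ≈ 45.00°
|T| = 2 · 2.6926 · 2.2361 / (5.099 · 1.4142) ≈ 1.6699
Gain = 20 log₁₀(1.6699) ≈ 4.45 dB
∠T = (68.20° + 63.43°) − (78.69° + 45.00°) = 7.94°

ω = 2: 5.4 dB, -6.9°; ω = 20: 4.5 dB, 7.9°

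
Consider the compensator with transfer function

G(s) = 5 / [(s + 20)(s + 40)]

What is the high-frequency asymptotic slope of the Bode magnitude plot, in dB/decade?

-40 dB/decade

Each pole contributes −20 dB/decade at high frequency; each zero contributes +20 dB/decade.
Net: 0 zero(s) − 2 pole(s) → -40 dB/decade.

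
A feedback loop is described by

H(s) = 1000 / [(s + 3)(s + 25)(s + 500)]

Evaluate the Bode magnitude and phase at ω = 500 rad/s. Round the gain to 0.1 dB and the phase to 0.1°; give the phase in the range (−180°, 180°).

-105.0 dB, 138.2°

At s = jω = j500:
pole (s+3): 3 + j500 → |·| = √(3²+500²) = √250009 ≈ 500.01, ∠ = arctan(500/3) ≈ 89.66°
pole (s+25): 25 + j500 → |·| = √(25²+500²) = √250625 ≈ 500.62, ∠ = arctan(500/25) ≈ 87.14°
pole (s+500): 500 + j500 → |·| = √(500²+500²) = √500000 ≈ 707.11, ∠ = arctan(500/500) ≈ 45.00°
|H| = 1000 / 1.77e+08 ≈ 5.6497e-06
Gain = 20 log₁₀(5.6497e-06) ≈ -104.96 dB
∠H = 0.00° − 221.80° = -221.80° ≡ 138.20° (principal value)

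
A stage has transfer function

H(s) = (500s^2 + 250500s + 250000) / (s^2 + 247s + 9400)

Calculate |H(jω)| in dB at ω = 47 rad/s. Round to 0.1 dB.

Substitute s = j47:
Numerator: 500(j47)^2 + 250500(j47) + 250000 = -854500 + j11773500
Denominator: (j47)^2 + 247(j47) + 9400 = 7191 + j11609
|N| = √(854500² + 11773500²) ≈ 1.1804e+07, ∠N ≈ 94.15°
|D| = √(7191² + 11609²) ≈ 13656, ∠D ≈ 58.22°
|H| = 1.1804e+07 / 13656 ≈ 864.38
Gain = 20 log₁₀(864.38) ≈ 58.73 dB

58.7 dB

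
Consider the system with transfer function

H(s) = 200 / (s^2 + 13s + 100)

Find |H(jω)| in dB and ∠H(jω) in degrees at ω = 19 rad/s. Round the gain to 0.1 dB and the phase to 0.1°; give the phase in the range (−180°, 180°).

At s = jω = j19:
quadratic: (j19)² + 13·j19 + 100 = -261 + j247 → |·| ≈ 359.35, ∠ ≈ 136.58°
|H| = 200 / 359.35 ≈ 0.55656
Gain = 20 log₁₀(0.55656) ≈ -5.09 dB
∠H = 0.00° − 136.58° = -136.58°

-5.1 dB, -136.6°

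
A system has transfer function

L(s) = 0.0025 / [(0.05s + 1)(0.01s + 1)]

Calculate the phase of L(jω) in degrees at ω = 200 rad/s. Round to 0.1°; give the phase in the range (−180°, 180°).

At ω = 200 rad/s:
pole (1 + j200·0.05) = 1 + j10 → |·| ≈ 10.05, ∠ ≈ 84.29°
pole (1 + j200·0.01) = 1 + j2 → |·| ≈ 2.2361, ∠ ≈ 63.43°
∠L = (0°) − (84.29° + 63.43°) = -147.72°

-147.7°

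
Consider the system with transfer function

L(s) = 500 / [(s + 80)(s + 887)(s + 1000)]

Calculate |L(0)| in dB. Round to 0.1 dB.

-103.0 dB

L(0) = 500 / (80·887·1000) ≈ 7.0462e-06
20 log₁₀(7.0462e-06) ≈ -103.04 dB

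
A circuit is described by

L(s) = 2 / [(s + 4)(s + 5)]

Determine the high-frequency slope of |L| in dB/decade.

Each pole contributes −20 dB/decade at high frequency; each zero contributes +20 dB/decade.
Net: 0 zero(s) − 2 pole(s) → -40 dB/decade.

-40 dB/decade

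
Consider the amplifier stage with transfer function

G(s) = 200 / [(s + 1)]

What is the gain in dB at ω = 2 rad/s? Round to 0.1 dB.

At ω = 2 rad/s:
pole (1 + j2·1) = 1 + j2 → |·| ≈ 2.2361, ∠ ≈ 63.43°
|G| = 200 · 1 / (2.2361) ≈ 89.441
Gain = 20 log₁₀(89.441) ≈ 39.03 dB

39.0 dB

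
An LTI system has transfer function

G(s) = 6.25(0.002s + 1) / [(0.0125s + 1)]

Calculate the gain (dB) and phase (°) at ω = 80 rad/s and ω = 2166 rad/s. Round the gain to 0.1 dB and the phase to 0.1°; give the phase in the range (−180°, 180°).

ω = 80: 13.0 dB, -35.9°; ω = 2166: 0.2 dB, -10.9°

At ω = 80 rad/s:
zero (1 + j80·0.002) = 1 + j0.16 → |·| ≈ 1.0127, ∠ ≈ 9.09°
pole (1 + j80·0.0125) = 1 + j1 → |·| ≈ 1.4142, ∠ ≈ 45.00°
|G| = 6.25 · 1.0127 / (1.4142) ≈ 4.4756
Gain = 20 log₁₀(4.4756) ≈ 13.02 dB
∠G = (9.09°) − (45.00°) = -35.91°

At ω = 2166 rad/s:
zero (1 + j2166·0.002) = 1 + j4.332 → |·| ≈ 4.4459, ∠ ≈ 77.00°
pole (1 + j2166·0.0125) = 1 + j27.075 → |·| ≈ 27.093, ∠ ≈ 87.88°
|G| = 6.25 · 4.4459 / (27.093) ≈ 1.0256
Gain = 20 log₁₀(1.0256) ≈ 0.22 dB
∠G = (77.00°) − (87.88°) = -10.88°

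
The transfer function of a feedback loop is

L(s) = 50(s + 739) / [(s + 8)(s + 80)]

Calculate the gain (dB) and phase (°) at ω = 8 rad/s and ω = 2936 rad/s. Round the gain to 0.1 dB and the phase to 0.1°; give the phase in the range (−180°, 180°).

ω = 8: 32.2 dB, -50.1°; ω = 2936: -35.1 dB, -102.4°

At s = jω = j8:
zero (s+739): 739 + j8 → |·| = √(739²+8²) = √546185 ≈ 739.04, ∠ = arctan(8/739) ≈ 0.62°
pole (s+8): 8 + j8 → |·| = √(8²+8²) = √128 ≈ 11.314, ∠ = arctan(8/8) ≈ 45.00°
pole (s+80): 80 + j8 → |·| = √(80²+8²) = √6464 ≈ 80.399, ∠ = arctan(8/80) ≈ 5.71°
|L| = 50 · 739.04 / 909.63 ≈ 40.623
Gain = 20 log₁₀(40.623) ≈ 32.18 dB
∠L = 0.62° − 50.71° = -50.09°

At s = jω = j2936:
zero (s+739): 739 + j2936 → |·| = √(739²+2936²) = √9166217 ≈ 3027.6, ∠ = arctan(2936/739) ≈ 75.87°
pole (s+8): 8 + j2936 → |·| = √(8²+2936²) = √8620160 ≈ 2936, ∠ = arctan(2936/8) ≈ 89.84°
pole (s+80): 80 + j2936 → |·| = √(80²+2936²) = √8626496 ≈ 2937.1, ∠ = arctan(2936/80) ≈ 88.44°
|L| = 50 · 3027.6 / 8.6233e+06 ≈ 0.017555
Gain = 20 log₁₀(0.017555) ≈ -35.11 dB
∠L = 75.87° − 178.28° = -102.41°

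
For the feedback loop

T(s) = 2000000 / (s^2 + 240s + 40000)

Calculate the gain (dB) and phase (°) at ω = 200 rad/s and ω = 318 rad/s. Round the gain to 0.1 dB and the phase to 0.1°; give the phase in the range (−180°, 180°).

ω = 200: 32.4 dB, -90.0°; ω = 318: 26.2 dB, -128.7°

At s = jω = j200:
quadratic: (j200)² + 240·j200 + 40000 = 0 + j48000 → |·| ≈ 48000, ∠ ≈ 90.00°
|T| = 2000000 / 48000 ≈ 41.667
Gain = 20 log₁₀(41.667) ≈ 32.40 dB
∠T = 0.00° − 90.00° = -90.00°

At s = jω = j318:
quadratic: (j318)² + 240·j318 + 40000 = -61124 + j76320 → |·| ≈ 97780, ∠ ≈ 128.69°
|T| = 2000000 / 97780 ≈ 20.454
Gain = 20 log₁₀(20.454) ≈ 26.22 dB
∠T = 0.00° − 128.69° = -128.69°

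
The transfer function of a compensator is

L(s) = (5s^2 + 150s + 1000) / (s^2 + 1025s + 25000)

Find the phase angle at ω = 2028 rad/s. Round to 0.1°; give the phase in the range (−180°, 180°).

26.1°

Substitute s = j2028:
Numerator: 5(j2028)^2 + 150(j2028) + 1000 = -20562920 + j304200
Denominator: (j2028)^2 + 1025(j2028) + 25000 = -4087784 + j2078700
|N| = √(20562920² + 304200²) ≈ 2.0565e+07, ∠N ≈ 179.15°
|D| = √(4087784² + 2078700²) ≈ 4.586e+06, ∠D ≈ 153.05°
∠L = 179.15° − 153.05° = 26.10°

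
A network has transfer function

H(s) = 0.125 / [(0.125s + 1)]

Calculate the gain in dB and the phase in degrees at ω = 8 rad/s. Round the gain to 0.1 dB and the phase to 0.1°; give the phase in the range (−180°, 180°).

At ω = 8 rad/s:
pole (1 + j8·0.125) = 1 + j1 → |·| ≈ 1.4142, ∠ ≈ 45.00°
|H| = 0.125 · 1 / (1.4142) ≈ 0.088389
Gain = 20 log₁₀(0.088389) ≈ -21.07 dB
∠H = (0°) − (45.00°) = -45.00°

-21.1 dB, -45.0°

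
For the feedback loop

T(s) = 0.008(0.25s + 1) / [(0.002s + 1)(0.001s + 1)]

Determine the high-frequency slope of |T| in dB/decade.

-20 dB/decade

Each pole contributes −20 dB/decade at high frequency; each zero contributes +20 dB/decade.
Net: 1 zero(s) − 2 pole(s) → -20 dB/decade.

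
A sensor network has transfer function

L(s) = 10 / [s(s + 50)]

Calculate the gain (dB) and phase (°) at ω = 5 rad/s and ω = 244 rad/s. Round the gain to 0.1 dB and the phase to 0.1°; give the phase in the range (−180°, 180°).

At s = jω = j5:
pole (s+50): 50 + j5 → |·| = √(50²+5²) = √2525 ≈ 50.249, ∠ = arctan(5/50) ≈ 5.71°
pole at origin: |s| = 5, ∠ = 90.00° (in denominator)
|L| = 10 / 251.25 ≈ 0.039801
Gain = 20 log₁₀(0.039801) ≈ -28.00 dB
∠L = 0.00° − 95.71° = -95.71°

At s = jω = j244:
pole (s+50): 50 + j244 → |·| = √(50²+244²) = √62036 ≈ 249.07, ∠ = arctan(244/50) ≈ 78.42°
pole at origin: |s| = 244, ∠ = 90.00° (in denominator)
|L| = 10 / 60773 ≈ 0.00016455
Gain = 20 log₁₀(0.00016455) ≈ -75.67 dB
∠L = 0.00° − 168.42° = -168.42°

ω = 5: -28.0 dB, -95.7°; ω = 244: -75.7 dB, -168.4°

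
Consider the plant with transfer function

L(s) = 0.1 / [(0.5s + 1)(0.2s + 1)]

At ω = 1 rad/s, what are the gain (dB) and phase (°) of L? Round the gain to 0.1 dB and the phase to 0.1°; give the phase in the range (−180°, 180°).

At ω = 1 rad/s:
pole (1 + j1·0.5) = 1 + j0.5 → |·| ≈ 1.118, ∠ ≈ 26.57°
pole (1 + j1·0.2) = 1 + j0.2 → |·| ≈ 1.0198, ∠ ≈ 11.31°
|L| = 0.1 · 1 / (1.118 · 1.0198) ≈ 0.087709
Gain = 20 log₁₀(0.087709) ≈ -21.14 dB
∠L = (0°) − (26.57° + 11.31°) = -37.88°

-21.1 dB, -37.9°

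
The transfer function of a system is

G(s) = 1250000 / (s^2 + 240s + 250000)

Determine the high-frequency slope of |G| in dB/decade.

-40 dB/decade

Each pole contributes −20 dB/decade at high frequency; each zero contributes +20 dB/decade.
Net: 0 zero(s) − 2 pole(s) → -40 dB/decade.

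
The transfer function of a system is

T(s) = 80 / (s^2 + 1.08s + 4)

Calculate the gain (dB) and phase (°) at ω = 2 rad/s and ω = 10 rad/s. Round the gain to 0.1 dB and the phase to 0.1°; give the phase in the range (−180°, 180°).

At s = jω = j2:
quadratic: (j2)² + 1.08·j2 + 4 = 0 + j2.16 → |·| ≈ 2.16, ∠ ≈ 90.00°
|T| = 80 / 2.16 ≈ 37.037
Gain = 20 log₁₀(37.037) ≈ 31.37 dB
∠T = 0.00° − 90.00° = -90.00°

At s = jω = j10:
quadratic: (j10)² + 1.08·j10 + 4 = -96 + j10.8 → |·| ≈ 96.606, ∠ ≈ 173.58°
|T| = 80 / 96.606 ≈ 0.82811
Gain = 20 log₁₀(0.82811) ≈ -1.64 dB
∠T = 0.00° − 173.58° = -173.58°

ω = 2: 31.4 dB, -90.0°; ω = 10: -1.6 dB, -173.6°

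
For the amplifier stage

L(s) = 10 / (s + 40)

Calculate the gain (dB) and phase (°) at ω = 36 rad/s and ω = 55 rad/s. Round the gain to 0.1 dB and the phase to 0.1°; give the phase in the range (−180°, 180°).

Substitute s = j36:
Numerator: 10 = 10 + j0
Denominator: (j36) + 40 = 40 + j36
|N| = √(10² + 0²) ≈ 10, ∠N ≈ 0.00°
|D| = √(40² + 36²) ≈ 53.814, ∠D ≈ 41.99°
|L| = 10 / 53.814 ≈ 0.18583
Gain = 20 log₁₀(0.18583) ≈ -14.62 dB
∠L = 0.00° − 41.99° = -41.99°

Substitute s = j55:
Numerator: 10 = 10 + j0
Denominator: (j55) + 40 = 40 + j55
|N| = √(10² + 0²) ≈ 10, ∠N ≈ 0.00°
|D| = √(40² + 55²) ≈ 68.007, ∠D ≈ 53.97°
|L| = 10 / 68.007 ≈ 0.14704
Gain = 20 log₁₀(0.14704) ≈ -16.65 dB
∠L = 0.00° − 53.97° = -53.97°

ω = 36: -14.6 dB, -42.0°; ω = 55: -16.7 dB, -54.0°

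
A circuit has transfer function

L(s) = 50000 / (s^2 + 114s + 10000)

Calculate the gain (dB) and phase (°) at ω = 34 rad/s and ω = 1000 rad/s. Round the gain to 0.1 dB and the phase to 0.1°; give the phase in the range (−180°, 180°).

At s = jω = j34:
quadratic: (j34)² + 114·j34 + 10000 = 8844 + j3876 → |·| ≈ 9656.1, ∠ ≈ 23.67°
|L| = 50000 / 9656.1 ≈ 5.1781
Gain = 20 log₁₀(5.1781) ≈ 14.28 dB
∠L = 0.00° − 23.67° = -23.67°

At s = jω = j1000:
quadratic: (j1000)² + 114·j1000 + 10000 = -990000 + j114000 → |·| ≈ 9.9654e+05, ∠ ≈ 173.43°
|L| = 50000 / 9.9654e+05 ≈ 0.050174
Gain = 20 log₁₀(0.050174) ≈ -25.99 dB
∠L = 0.00° − 173.43° = -173.43°

ω = 34: 14.3 dB, -23.7°; ω = 1000: -26.0 dB, -173.4°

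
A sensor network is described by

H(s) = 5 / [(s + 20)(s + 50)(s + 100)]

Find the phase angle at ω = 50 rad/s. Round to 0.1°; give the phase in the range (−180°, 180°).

-139.8°

At s = jω = j50:
pole (s+20): 20 + j50 → |·| = √(20²+50²) = √2900 ≈ 53.852, ∠ = arctan(50/20) ≈ 68.20°
pole (s+50): 50 + j50 → |·| = √(50²+50²) = √5000 ≈ 70.711, ∠ = arctan(50/50) ≈ 45.00°
pole (s+100): 100 + j50 → |·| = √(100²+50²) = √12500 ≈ 111.8, ∠ = arctan(50/100) ≈ 26.57°
∠H = 0.00° − 139.77° = -139.77°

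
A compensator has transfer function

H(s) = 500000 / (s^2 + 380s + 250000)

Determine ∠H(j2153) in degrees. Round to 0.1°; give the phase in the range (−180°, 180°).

-169.4°

At s = jω = j2153:
quadratic: (j2153)² + 380·j2153 + 250000 = -4385409 + j818140 → |·| ≈ 4.4611e+06, ∠ ≈ 169.43°
∠H = 0.00° − 169.43° = -169.43°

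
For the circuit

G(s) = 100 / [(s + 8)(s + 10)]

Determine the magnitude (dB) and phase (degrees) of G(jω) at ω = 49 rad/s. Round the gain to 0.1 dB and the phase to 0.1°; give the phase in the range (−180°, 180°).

-27.9 dB, -159.2°

At s = jω = j49:
pole (s+8): 8 + j49 → |·| = √(8²+49²) = √2465 ≈ 49.649, ∠ = arctan(49/8) ≈ 80.73°
pole (s+10): 10 + j49 → |·| = √(10²+49²) = √2501 ≈ 50.01, ∠ = arctan(49/10) ≈ 78.47°
|G| = 100 / 2482.9 ≈ 0.040275
Gain = 20 log₁₀(0.040275) ≈ -27.90 dB
∠G = 0.00° − 159.20° = -159.20°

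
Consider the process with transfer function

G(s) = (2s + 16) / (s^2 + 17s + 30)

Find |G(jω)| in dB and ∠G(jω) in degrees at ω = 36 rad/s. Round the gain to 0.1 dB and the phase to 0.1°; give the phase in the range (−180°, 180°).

Substitute s = j36:
Numerator: 2(j36) + 16 = 16 + j72
Denominator: (j36)^2 + 17(j36) + 30 = -1266 + j612
|N| = √(16² + 72²) ≈ 73.756, ∠N ≈ 77.47°
|D| = √(1266² + 612²) ≈ 1406.2, ∠D ≈ 154.20°
|G| = 73.756 / 1406.2 ≈ 0.052451
Gain = 20 log₁₀(0.052451) ≈ -25.60 dB
∠G = 77.47° − 154.20° = -76.73°

-25.6 dB, -76.7°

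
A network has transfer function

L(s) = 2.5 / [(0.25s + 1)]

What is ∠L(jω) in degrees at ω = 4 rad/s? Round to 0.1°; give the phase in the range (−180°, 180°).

At ω = 4 rad/s:
pole (1 + j4·0.25) = 1 + j1 → |·| ≈ 1.4142, ∠ ≈ 45.00°
∠L = (0°) − (45.00°) = -45.00°

-45.0°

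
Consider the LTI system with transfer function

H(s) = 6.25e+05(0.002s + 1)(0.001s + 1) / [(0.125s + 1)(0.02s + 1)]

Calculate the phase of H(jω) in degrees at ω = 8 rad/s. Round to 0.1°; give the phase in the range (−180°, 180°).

-52.7°

At ω = 8 rad/s:
zero (1 + j8·0.002) = 1 + j0.016 → |·| ≈ 1.0001, ∠ ≈ 0.92°
zero (1 + j8·0.001) = 1 + j0.008 → |·| ≈ 1, ∠ ≈ 0.46°
pole (1 + j8·0.125) = 1 + j1 → |·| ≈ 1.4142, ∠ ≈ 45.00°
pole (1 + j8·0.02) = 1 + j0.16 → |·| ≈ 1.0127, ∠ ≈ 9.09°
∠H = (0.92° + 0.46°) − (45.00° + 9.09°) = -52.71°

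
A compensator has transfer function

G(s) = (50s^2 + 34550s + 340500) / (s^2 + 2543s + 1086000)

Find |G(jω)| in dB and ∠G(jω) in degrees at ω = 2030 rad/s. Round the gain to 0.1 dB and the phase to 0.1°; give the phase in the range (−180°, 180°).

Substitute s = j2030:
Numerator: 50(j2030)^2 + 34550(j2030) + 340500 = -205704500 + j70136500
Denominator: (j2030)^2 + 2543(j2030) + 1086000 = -3034900 + j5162290
|N| = √(205704500² + 70136500²) ≈ 2.1733e+08, ∠N ≈ 161.17°
|D| = √(3034900² + 5162290²) ≈ 5.9883e+06, ∠D ≈ 120.45°
|G| = 2.1733e+08 / 5.9883e+06 ≈ 36.292
Gain = 20 log₁₀(36.292) ≈ 31.20 dB
∠G = 161.17° − 120.45° = 40.72°

31.2 dB, 40.7°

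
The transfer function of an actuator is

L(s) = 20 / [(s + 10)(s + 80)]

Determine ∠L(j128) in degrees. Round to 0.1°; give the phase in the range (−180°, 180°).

-143.5°

At s = jω = j128:
pole (s+10): 10 + j128 → |·| = √(10²+128²) = √16484 ≈ 128.39, ∠ = arctan(128/10) ≈ 85.53°
pole (s+80): 80 + j128 → |·| = √(80²+128²) = √22784 ≈ 150.94, ∠ = arctan(128/80) ≈ 57.99°
∠L = 0.00° − 143.52° = -143.52°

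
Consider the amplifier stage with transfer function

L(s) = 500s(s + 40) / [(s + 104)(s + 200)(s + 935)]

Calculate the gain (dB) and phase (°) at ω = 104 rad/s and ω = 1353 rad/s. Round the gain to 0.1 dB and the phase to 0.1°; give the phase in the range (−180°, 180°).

ω = 104: -14.6 dB, 80.1°; ω = 1353: -10.5 dB, -44.2°

At s = jω = j104:
zero (s+40): 40 + j104 → |·| = √(40²+104²) = √12416 ≈ 111.43, ∠ = arctan(104/40) ≈ 68.96°
zero at origin: s = j104 → |·| = 104, ∠ = 90.00°
pole (s+104): 104 + j104 → |·| = √(104²+104²) = √21632 ≈ 147.08, ∠ = arctan(104/104) ≈ 45.00°
pole (s+200): 200 + j104 → |·| = √(200²+104²) = √50816 ≈ 225.42, ∠ = arctan(104/200) ≈ 27.47°
pole (s+935): 935 + j104 → |·| = √(935²+104²) = √885041 ≈ 940.77, ∠ = arctan(104/935) ≈ 6.35°
|L| = 500 · 11589 / 3.1191e+07 ≈ 0.18577
Gain = 20 log₁₀(0.18577) ≈ -14.62 dB
∠L = 158.96° − 78.82° = 80.14°

At s = jω = j1353:
zero (s+40): 40 + j1353 → |·| = √(40²+1353²) = √1832209 ≈ 1353.6, ∠ = arctan(1353/40) ≈ 88.31°
zero at origin: s = j1353 → |·| = 1353, ∠ = 90.00°
pole (s+104): 104 + j1353 → |·| = √(104²+1353²) = √1841425 ≈ 1357, ∠ = arctan(1353/104) ≈ 85.60°
pole (s+200): 200 + j1353 → |·| = √(200²+1353²) = √1870609 ≈ 1367.7, ∠ = arctan(1353/200) ≈ 81.59°
pole (s+935): 935 + j1353 → |·| = √(935²+1353²) = √2704834 ≈ 1644.6, ∠ = arctan(1353/935) ≈ 55.35°
|L| = 500 · 1.8314e+06 / 3.0523e+09 ≈ 0.3
Gain = 20 log₁₀(0.3) ≈ -10.46 dB
∠L = 178.31° − 222.54° = -44.23°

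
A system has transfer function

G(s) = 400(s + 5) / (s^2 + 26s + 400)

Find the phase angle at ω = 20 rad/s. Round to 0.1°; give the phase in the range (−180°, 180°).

At s = jω = j20:
zero (s+5): 5 + j20 → |·| = √(5²+20²) = √425 ≈ 20.616, ∠ = arctan(20/5) ≈ 75.96°
quadratic: (j20)² + 26·j20 + 400 = 0 + j520 → |·| ≈ 520, ∠ ≈ 90.00°
∠G = 75.96° − 90.00° = -14.04°

-14.0°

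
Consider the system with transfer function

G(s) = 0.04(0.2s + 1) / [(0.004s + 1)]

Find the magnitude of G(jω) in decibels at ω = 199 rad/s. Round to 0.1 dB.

1.9 dB

At ω = 199 rad/s:
zero (1 + j199·0.2) = 1 + j39.8 → |·| ≈ 39.813, ∠ ≈ 88.56°
pole (1 + j199·0.004) = 1 + j0.796 → |·| ≈ 1.2781, ∠ ≈ 38.52°
|G| = 0.04 · 39.813 / (1.2781) ≈ 1.246
Gain = 20 log₁₀(1.246) ≈ 1.91 dB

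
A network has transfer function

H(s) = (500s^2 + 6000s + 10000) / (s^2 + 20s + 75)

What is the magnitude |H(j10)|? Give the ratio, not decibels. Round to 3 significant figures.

Substitute s = j10:
Numerator: 500(j10)^2 + 6000(j10) + 10000 = -40000 + j60000
Denominator: (j10)^2 + 20(j10) + 75 = -25 + j200
|N| = √(40000² + 60000²) ≈ 72111, ∠N ≈ 123.69°
|D| = √(25² + 200²) ≈ 201.56, ∠D ≈ 97.13°
|H| = 72111 / 201.56 ≈ 357.76

358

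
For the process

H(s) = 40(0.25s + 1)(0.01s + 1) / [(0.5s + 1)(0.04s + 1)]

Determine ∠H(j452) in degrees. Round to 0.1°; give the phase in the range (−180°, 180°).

-9.6°

At ω = 452 rad/s:
zero (1 + j452·0.25) = 1 + j113 → |·| ≈ 113, ∠ ≈ 89.49°
zero (1 + j452·0.01) = 1 + j4.52 → |·| ≈ 4.6293, ∠ ≈ 77.52°
pole (1 + j452·0.5) = 1 + j226 → |·| ≈ 226, ∠ ≈ 89.75°
pole (1 + j452·0.04) = 1 + j18.08 → |·| ≈ 18.108, ∠ ≈ 86.83°
∠H = (89.49° + 77.52°) − (89.75° + 86.83°) = -9.57°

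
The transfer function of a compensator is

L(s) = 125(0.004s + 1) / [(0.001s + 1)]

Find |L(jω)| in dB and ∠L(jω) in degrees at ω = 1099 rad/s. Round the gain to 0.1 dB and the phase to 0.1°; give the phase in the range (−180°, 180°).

At ω = 1099 rad/s:
zero (1 + j1099·0.004) = 1 + j4.396 → |·| ≈ 4.5083, ∠ ≈ 77.18°
pole (1 + j1099·0.001) = 1 + j1.099 → |·| ≈ 1.4859, ∠ ≈ 47.70°
|L| = 125 · 4.5083 / (1.4859) ≈ 379.26
Gain = 20 log₁₀(379.26) ≈ 51.58 dB
∠L = (77.18°) − (47.70°) = 29.48°

51.6 dB, 29.5°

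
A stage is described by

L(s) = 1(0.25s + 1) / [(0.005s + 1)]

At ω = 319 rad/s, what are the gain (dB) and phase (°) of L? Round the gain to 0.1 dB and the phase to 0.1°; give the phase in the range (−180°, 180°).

32.5 dB, 31.4°

At ω = 319 rad/s:
zero (1 + j319·0.25) = 1 + j79.75 → |·| ≈ 79.756, ∠ ≈ 89.28°
pole (1 + j319·0.005) = 1 + j1.595 → |·| ≈ 1.8826, ∠ ≈ 57.91°
|L| = 1 · 79.756 / (1.8826) ≈ 42.365
Gain = 20 log₁₀(42.365) ≈ 32.54 dB
∠L = (89.28°) − (57.91°) = 31.37°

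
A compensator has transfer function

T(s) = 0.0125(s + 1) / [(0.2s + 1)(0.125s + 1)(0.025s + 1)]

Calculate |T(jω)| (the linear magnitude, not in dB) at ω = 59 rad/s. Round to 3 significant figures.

At ω = 59 rad/s:
zero (1 + j59·1) = 1 + j59 → |·| ≈ 59.008, ∠ ≈ 89.03°
pole (1 + j59·0.2) = 1 + j11.8 → |·| ≈ 11.842, ∠ ≈ 85.16°
pole (1 + j59·0.125) = 1 + j7.375 → |·| ≈ 7.4425, ∠ ≈ 82.28°
pole (1 + j59·0.025) = 1 + j1.475 → |·| ≈ 1.782, ∠ ≈ 55.86°
|T| = 0.0125 · 59.008 / (11.842 · 7.4425 · 1.782) ≈ 0.0046964

0.00470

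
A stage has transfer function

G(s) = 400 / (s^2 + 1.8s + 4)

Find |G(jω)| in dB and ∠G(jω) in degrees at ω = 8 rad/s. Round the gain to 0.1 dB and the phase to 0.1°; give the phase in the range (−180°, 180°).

At s = jω = j8:
quadratic: (j8)² + 1.8·j8 + 4 = -60 + j14.4 → |·| ≈ 61.704, ∠ ≈ 166.50°
|G| = 400 / 61.704 ≈ 6.4826
Gain = 20 log₁₀(6.4826) ≈ 16.23 dB
∠G = 0.00° − 166.50° = -166.50°

16.2 dB, -166.5°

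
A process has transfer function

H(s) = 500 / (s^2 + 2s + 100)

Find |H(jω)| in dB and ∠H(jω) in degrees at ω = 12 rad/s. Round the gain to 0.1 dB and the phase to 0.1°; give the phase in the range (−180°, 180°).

20.0 dB, -151.4°

At s = jω = j12:
quadratic: (j12)² + 2·j12 + 100 = -44 + j24 → |·| ≈ 50.12, ∠ ≈ 151.39°
|H| = 500 / 50.12 ≈ 9.9761
Gain = 20 log₁₀(9.9761) ≈ 19.98 dB
∠H = 0.00° − 151.39° = -151.39°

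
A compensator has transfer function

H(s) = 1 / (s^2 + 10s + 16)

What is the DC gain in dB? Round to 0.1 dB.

H(0) = 1 / 16 = 0.0625
20 log₁₀(0.0625) ≈ -24.08 dB

-24.1 dB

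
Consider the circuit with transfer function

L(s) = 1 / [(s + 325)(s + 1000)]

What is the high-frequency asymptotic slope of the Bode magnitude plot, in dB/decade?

-40 dB/decade

Each pole contributes −20 dB/decade at high frequency; each zero contributes +20 dB/decade.
Net: 0 zero(s) − 2 pole(s) → -40 dB/decade.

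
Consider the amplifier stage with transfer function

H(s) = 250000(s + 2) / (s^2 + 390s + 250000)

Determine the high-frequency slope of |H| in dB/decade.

-20 dB/decade

Each pole contributes −20 dB/decade at high frequency; each zero contributes +20 dB/decade.
Net: 1 zero(s) − 2 pole(s) → -20 dB/decade.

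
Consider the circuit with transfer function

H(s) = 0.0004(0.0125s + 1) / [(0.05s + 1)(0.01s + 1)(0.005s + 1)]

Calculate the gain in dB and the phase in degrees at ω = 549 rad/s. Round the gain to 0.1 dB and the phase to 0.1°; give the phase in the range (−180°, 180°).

At ω = 549 rad/s:
zero (1 + j549·0.0125) = 1 + j6.8625 → |·| ≈ 6.935, ∠ ≈ 81.71°
pole (1 + j549·0.05) = 1 + j27.45 → |·| ≈ 27.468, ∠ ≈ 87.91°
pole (1 + j549·0.01) = 1 + j5.49 → |·| ≈ 5.5803, ∠ ≈ 79.68°
pole (1 + j549·0.005) = 1 + j2.745 → |·| ≈ 2.9215, ∠ ≈ 69.98°
|H| = 0.0004 · 6.935 / (27.468 · 5.5803 · 2.9215) ≈ 6.1946e-06
Gain = 20 log₁₀(6.1946e-06) ≈ -104.16 dB
∠H = (81.71°) − (87.91° + 79.68° + 69.98°) = -155.86°

-104.2 dB, -155.9°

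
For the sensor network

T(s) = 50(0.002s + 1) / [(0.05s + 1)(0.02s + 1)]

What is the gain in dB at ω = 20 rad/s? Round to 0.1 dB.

30.3 dB

At ω = 20 rad/s:
zero (1 + j20·0.002) = 1 + j0.04 → |·| ≈ 1.0008, ∠ ≈ 2.29°
pole (1 + j20·0.05) = 1 + j1 → |·| ≈ 1.4142, ∠ ≈ 45.00°
pole (1 + j20·0.02) = 1 + j0.4 → |·| ≈ 1.077, ∠ ≈ 21.80°
|T| = 50 · 1.0008 / (1.4142 · 1.077) ≈ 32.854
Gain = 20 log₁₀(32.854) ≈ 30.33 dB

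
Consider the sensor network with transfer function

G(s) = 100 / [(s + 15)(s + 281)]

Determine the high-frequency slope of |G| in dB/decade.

Each pole contributes −20 dB/decade at high frequency; each zero contributes +20 dB/decade.
Net: 0 zero(s) − 2 pole(s) → -40 dB/decade.

-40 dB/decade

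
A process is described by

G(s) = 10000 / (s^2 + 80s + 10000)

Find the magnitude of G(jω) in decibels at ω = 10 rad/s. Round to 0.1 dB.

0.1 dB

At s = jω = j10:
quadratic: (j10)² + 80·j10 + 10000 = 9900 + j800 → |·| ≈ 9932.3, ∠ ≈ 4.62°
|G| = 10000 / 9932.3 ≈ 1.0068
Gain = 20 log₁₀(1.0068) ≈ 0.06 dB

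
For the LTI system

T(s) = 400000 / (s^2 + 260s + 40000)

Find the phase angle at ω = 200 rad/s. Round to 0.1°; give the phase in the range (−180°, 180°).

-90.0°

At s = jω = j200:
quadratic: (j200)² + 260·j200 + 40000 = 0 + j52000 → |·| ≈ 52000, ∠ ≈ 90.00°
∠T = 0.00° − 90.00° = -90.00°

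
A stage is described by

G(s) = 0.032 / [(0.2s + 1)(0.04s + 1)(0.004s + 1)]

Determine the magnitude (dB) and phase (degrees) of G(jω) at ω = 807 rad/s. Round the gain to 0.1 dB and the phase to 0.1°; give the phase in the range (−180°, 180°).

At ω = 807 rad/s:
pole (1 + j807·0.2) = 1 + j161.4 → |·| ≈ 161.4, ∠ ≈ 89.65°
pole (1 + j807·0.04) = 1 + j32.28 → |·| ≈ 32.295, ∠ ≈ 88.23°
pole (1 + j807·0.004) = 1 + j3.228 → |·| ≈ 3.3793, ∠ ≈ 72.79°
|G| = 0.032 · 1 / (161.4 · 32.295 · 3.3793) ≈ 1.8167e-06
Gain = 20 log₁₀(1.8167e-06) ≈ -114.81 dB
∠G = (0°) − (89.65° + 88.23° + 72.79°) = -250.67° ≡ 109.33° (principal value)

-114.8 dB, 109.3°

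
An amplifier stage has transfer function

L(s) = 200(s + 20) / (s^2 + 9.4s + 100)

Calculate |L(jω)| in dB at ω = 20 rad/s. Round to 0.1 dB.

At s = jω = j20:
zero (s+20): 20 + j20 → |·| = √(20²+20²) = √800 ≈ 28.284, ∠ = arctan(20/20) ≈ 45.00°
quadratic: (j20)² + 9.4·j20 + 100 = -300 + j188 → |·| ≈ 354.04, ∠ ≈ 147.93°
|L| = 200 · 28.284 / 354.04 ≈ 15.978
Gain = 20 log₁₀(15.978) ≈ 24.07 dB

24.1 dB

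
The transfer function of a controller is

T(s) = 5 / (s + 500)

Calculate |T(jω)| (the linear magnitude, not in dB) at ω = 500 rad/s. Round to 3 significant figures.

At s = jω = j500:
pole (s+500): 500 + j500 → |·| = √(500²+500²) = √500000 ≈ 707.11, ∠ = arctan(500/500) ≈ 45.00°
|T| = 5 / 707.11 ≈ 0.007071

0.00707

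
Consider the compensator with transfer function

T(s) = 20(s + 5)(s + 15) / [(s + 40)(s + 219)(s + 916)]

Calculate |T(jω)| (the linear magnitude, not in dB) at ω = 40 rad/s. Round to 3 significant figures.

At s = jω = j40:
zero (s+5): 5 + j40 → |·| = √(5²+40²) = √1625 ≈ 40.311, ∠ = arctan(40/5) ≈ 82.87°
zero (s+15): 15 + j40 → |·| = √(15²+40²) = √1825 ≈ 42.72, ∠ = arctan(40/15) ≈ 69.44°
pole (s+40): 40 + j40 → |·| = √(40²+40²) = √3200 ≈ 56.569, ∠ = arctan(40/40) ≈ 45.00°
pole (s+219): 219 + j40 → |·| = √(219²+40²) = √49561 ≈ 222.62, ∠ = arctan(40/219) ≈ 10.35°
pole (s+916): 916 + j40 → |·| = √(916²+40²) = √840656 ≈ 916.87, ∠ = arctan(40/916) ≈ 2.50°
|T| = 20 · 1722.1 / 1.1547e+07 ≈ 0.0029828

0.00298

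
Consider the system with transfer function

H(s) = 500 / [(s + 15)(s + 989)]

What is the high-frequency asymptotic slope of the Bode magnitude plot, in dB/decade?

-40 dB/decade

Each pole contributes −20 dB/decade at high frequency; each zero contributes +20 dB/decade.
Net: 0 zero(s) − 2 pole(s) → -40 dB/decade.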